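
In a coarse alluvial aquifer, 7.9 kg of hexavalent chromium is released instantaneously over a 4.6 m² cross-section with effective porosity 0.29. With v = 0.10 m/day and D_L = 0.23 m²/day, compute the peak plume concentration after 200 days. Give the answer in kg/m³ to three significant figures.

The peak of an instantaneous 1D plume sits at x = vt; there the Gaussian factor is 1 and C_max = M/(n_e·A·√(4πDt)), where n_e·A is the pore area the mass is dissolved in.
√(4πDt) = √(4π × 0.23 × 200) = 24.04 m, so C_max = 7.9/(0.29 × 4.6 × 24.04) = 0.246 kg/m³.

0.246 kg/m³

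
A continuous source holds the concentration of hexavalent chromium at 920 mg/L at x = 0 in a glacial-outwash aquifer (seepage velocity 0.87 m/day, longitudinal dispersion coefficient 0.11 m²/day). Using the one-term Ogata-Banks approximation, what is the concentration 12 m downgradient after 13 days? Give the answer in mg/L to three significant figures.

314 mg/L

For a continuous step input, C/C₀ ≈ ½·erfc((x−vt)/(2√(Dt))).
vt = 0.87 × 13 = 11.31 m and 2√(Dt) = 2√(0.11 × 13) = 2.392 m.
Argument (x−vt)/(2√(Dt)) = (12 − 11.31)/2.392 = 0.2885; ½·erfc(0.2885) = 0.3416.
C = 920 × 0.3416 = 314 mg/L.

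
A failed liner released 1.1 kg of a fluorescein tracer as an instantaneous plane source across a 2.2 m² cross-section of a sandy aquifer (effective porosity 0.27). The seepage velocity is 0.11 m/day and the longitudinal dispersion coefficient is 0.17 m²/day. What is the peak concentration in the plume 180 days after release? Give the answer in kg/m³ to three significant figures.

The peak of an instantaneous 1D plume sits at x = vt; there the Gaussian factor is 1 and C_max = M/(n_e·A·√(4πDt)), where n_e·A is the pore area the mass is dissolved in.
√(4πDt) = √(4π × 0.17 × 180) = 19.61 m, so C_max = 1.1/(0.27 × 2.2 × 19.61) = 0.0944 kg/m³.

0.0944 kg/m³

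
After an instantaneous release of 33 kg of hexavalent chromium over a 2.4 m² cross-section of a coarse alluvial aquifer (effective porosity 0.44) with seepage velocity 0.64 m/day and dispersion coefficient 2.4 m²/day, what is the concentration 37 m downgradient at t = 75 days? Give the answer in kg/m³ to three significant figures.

0.555 kg/m³

For an instantaneous plane source, C(x,t) = M/(n_e·A·√(4πDt)) · exp(−(x−vt)²/(4Dt)), with n_e·A the pore (flow) area.
Plume center vt = 0.64 × 75 = 48 m, so the well at 37 m is 11 m upgradient of the peak.
√(4πDt) = 47.56 m, giving peak height M/(n_e·A·√(4πDt)) = 33/(0.44 × 2.4 × 47.56) = 0.6571 kg/m³.
(x−vt)²/(4Dt) = (-11)²/(4 × 2.4 × 75) = 0.1681; exp(−0.1681) = 0.8453.
C = 0.6571 × 0.8453 = 0.555 kg/m³.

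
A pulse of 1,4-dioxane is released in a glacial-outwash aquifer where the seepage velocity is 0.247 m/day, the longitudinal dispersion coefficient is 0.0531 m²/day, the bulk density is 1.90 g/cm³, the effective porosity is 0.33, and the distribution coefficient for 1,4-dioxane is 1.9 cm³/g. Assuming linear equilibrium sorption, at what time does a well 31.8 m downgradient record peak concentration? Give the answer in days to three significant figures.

Retardation factor R = 1 + ρ_b·K_d/n = 1 + 1.90 × 1.9/0.33 = 11.94.
Sorption retards both mechanisms: v_R = v/R = 0.02069 m/day, D_R = D/R = 0.004447 m²/day.
Peak time from v_R²t² + 2D_R t − x² = 0: t = (√(D_R² + v_R²x²) − D_R)/v_R².
√(D_R² + v_R²x²) = √(0.004447² + 0.02069² × 31.8²) = 0.6580; v_R² = 0.0004281.
t = (0.6580 − 0.004447)/0.0004281 = 1530 days.

1530 days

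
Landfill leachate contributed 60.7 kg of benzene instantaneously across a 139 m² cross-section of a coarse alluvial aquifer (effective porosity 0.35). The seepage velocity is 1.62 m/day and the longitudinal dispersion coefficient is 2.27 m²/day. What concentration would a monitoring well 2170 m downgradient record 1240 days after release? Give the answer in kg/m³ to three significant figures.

0.000660 kg/m³

For an instantaneous plane source, C(x,t) = M/(n_e·A·√(4πDt)) · exp(−(x−vt)²/(4Dt)), with n_e·A the pore (flow) area.
Plume center vt = 1.62 × 1240 = 2008.8 m, so the well at 2170 m is 161.2 m downgradient of the peak.
√(4πDt) = 188.1 m, giving peak height M/(n_e·A·√(4πDt)) = 60.7/(0.35 × 139 × 188.1) = 0.006633 kg/m³.
(x−vt)²/(4Dt) = (161.2)²/(4 × 2.27 × 1240) = 2.308; exp(−2.308) = 0.09946.
C = 0.006633 × 0.09946 = 0.000660 kg/m³.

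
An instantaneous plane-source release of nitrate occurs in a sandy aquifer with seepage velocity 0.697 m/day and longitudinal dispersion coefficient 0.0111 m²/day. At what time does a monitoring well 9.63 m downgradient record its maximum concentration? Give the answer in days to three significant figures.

For the 1D instantaneous-source solution, setting ∂C/∂t = 0 at fixed x gives v²t² + 2Dt − x² = 0, so t = (√(D² + v²x²) − D)/v².
√(D² + v²x²) = √(0.0111² + 0.697² × 9.63²) = 6.712; v² = 0.485809.
t = (6.712 − 0.0111)/0.485809 = 13.8 days (vs. the pure-advection estimate x/v = 13.8 d).

13.8 days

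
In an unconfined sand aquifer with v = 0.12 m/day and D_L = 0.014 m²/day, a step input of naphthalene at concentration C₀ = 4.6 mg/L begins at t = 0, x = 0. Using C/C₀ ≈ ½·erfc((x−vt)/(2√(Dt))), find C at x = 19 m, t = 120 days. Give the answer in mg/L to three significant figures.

For a continuous step input, C/C₀ ≈ ½·erfc((x−vt)/(2√(Dt))).
vt = 0.12 × 120 = 14.4 m and 2√(Dt) = 2√(0.014 × 120) = 2.592 m.
Argument (x−vt)/(2√(Dt)) = (19 − 14.4)/2.592 = 1.775; ½·erfc(1.775) = 0.006033.
C = 4.6 × 0.006033 = 0.0278 mg/L.

0.0278 mg/L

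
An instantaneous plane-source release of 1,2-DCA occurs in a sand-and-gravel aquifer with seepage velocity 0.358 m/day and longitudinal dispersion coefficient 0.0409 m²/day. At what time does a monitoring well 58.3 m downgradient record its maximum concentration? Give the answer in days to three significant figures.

For the 1D instantaneous-source solution, setting ∂C/∂t = 0 at fixed x gives v²t² + 2Dt − x² = 0, so t = (√(D² + v²x²) − D)/v².
√(D² + v²x²) = √(0.0409² + 0.358² × 58.3²) = 20.87; v² = 0.128164.
t = (20.87 − 0.0409)/0.128164 = 163 days (vs. the pure-advection estimate x/v = 163 d).

163 days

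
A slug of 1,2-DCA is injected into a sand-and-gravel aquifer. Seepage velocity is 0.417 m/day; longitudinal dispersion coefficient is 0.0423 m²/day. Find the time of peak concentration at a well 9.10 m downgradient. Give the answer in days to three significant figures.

21.6 days

For the 1D instantaneous-source solution, setting ∂C/∂t = 0 at fixed x gives v²t² + 2Dt − x² = 0, so t = (√(D² + v²x²) − D)/v².
√(D² + v²x²) = √(0.0423² + 0.417² × 9.10²) = 3.795; v² = 0.173889.
t = (3.795 − 0.0423)/0.173889 = 21.6 days (vs. the pure-advection estimate x/v = 21.8 d).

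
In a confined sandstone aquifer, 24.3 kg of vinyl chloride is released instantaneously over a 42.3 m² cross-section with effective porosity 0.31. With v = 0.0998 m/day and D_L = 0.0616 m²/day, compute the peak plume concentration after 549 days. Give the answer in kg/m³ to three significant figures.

The peak of an instantaneous 1D plume sits at x = vt; there the Gaussian factor is 1 and C_max = M/(n_e·A·√(4πDt)), where n_e·A is the pore area the mass is dissolved in.
√(4πDt) = √(4π × 0.0616 × 549) = 20.61 m, so C_max = 24.3/(0.31 × 42.3 × 20.61) = 0.0899 kg/m³.

0.0899 kg/m³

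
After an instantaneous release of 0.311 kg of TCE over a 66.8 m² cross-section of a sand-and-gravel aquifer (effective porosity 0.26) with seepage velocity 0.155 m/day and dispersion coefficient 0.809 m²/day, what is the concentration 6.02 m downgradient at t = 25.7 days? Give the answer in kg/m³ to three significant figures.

For an instantaneous plane source, C(x,t) = M/(n_e·A·√(4πDt)) · exp(−(x−vt)²/(4Dt)), with n_e·A the pore (flow) area.
Plume center vt = 0.155 × 25.7 = 3.9835 m, so the well at 6.02 m is 2.0365 m downgradient of the peak.
√(4πDt) = 16.16 m, giving peak height M/(n_e·A·√(4πDt)) = 0.311/(0.26 × 66.8 × 16.16) = 0.001108 kg/m³.
(x−vt)²/(4Dt) = (2.0365)²/(4 × 0.809 × 25.7) = 0.04987; exp(−0.04987) = 0.9514.
C = 0.001108 × 0.9514 = 0.00105 kg/m³.

0.00105 kg/m³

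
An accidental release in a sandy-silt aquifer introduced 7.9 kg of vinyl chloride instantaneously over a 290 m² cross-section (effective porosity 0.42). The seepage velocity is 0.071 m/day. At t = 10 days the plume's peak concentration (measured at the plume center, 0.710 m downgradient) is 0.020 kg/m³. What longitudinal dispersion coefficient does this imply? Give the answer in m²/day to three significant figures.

0.0837 m²/day

At the plume center C_max = M/(n_e·A·√(4πDt)), so D = M²/(4πt·(n_e·A·C_max)²).
n_e·A·C_max = 0.42 × 290 × 0.020 = 2.436 kg/m.
D = 7.9²/(4π × 10 × 2.436²) = 0.0837 m²/day.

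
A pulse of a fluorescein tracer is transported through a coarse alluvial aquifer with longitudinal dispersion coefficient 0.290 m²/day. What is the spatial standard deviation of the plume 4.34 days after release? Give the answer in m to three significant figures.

1.59 m

Dispersive spreading gives a Gaussian with σ² = 2Dt; advection only shifts the center.
σ = √(2 × 0.290 × 4.34) = 1.59 m.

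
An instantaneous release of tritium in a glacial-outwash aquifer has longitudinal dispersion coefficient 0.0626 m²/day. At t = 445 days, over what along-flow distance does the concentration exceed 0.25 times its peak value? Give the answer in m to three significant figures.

The plume is Gaussian with σ = √(2Dt) = √(2 × 0.0626 × 445) = 7.464 m.
C/C_peak = exp(−Δx²/(2σ²)) = 0.25 ⇒ Δx = σ·√(−2 ln 0.25) = 7.464 × 1.665 = 12.43 m.
Width = 2Δx = 24.9 m.

24.9 m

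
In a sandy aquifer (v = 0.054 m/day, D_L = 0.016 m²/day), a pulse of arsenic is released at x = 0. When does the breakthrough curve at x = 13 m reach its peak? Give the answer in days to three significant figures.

235 days

For the 1D instantaneous-source solution, setting ∂C/∂t = 0 at fixed x gives v²t² + 2Dt − x² = 0, so t = (√(D² + v²x²) − D)/v².
√(D² + v²x²) = √(0.016² + 0.054² × 13²) = 0.7022; v² = 0.002916.
t = (0.7022 − 0.016)/0.002916 = 235 days (vs. the pure-advection estimate x/v = 241 d).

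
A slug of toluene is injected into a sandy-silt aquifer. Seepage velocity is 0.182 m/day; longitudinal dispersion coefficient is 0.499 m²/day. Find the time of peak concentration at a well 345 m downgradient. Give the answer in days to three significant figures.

For the 1D instantaneous-source solution, setting ∂C/∂t = 0 at fixed x gives v²t² + 2Dt − x² = 0, so t = (√(D² + v²x²) − D)/v².
√(D² + v²x²) = √(0.499² + 0.182² × 345²) = 62.79; v² = 0.033124.
t = (62.79 − 0.499)/0.033124 = 1880 days (vs. the pure-advection estimate x/v = 1900 d).

1880 days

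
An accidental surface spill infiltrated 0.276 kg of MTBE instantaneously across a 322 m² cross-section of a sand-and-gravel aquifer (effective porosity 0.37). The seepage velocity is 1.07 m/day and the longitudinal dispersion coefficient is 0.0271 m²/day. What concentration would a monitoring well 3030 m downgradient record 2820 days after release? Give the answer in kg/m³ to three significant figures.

For an instantaneous plane source, C(x,t) = M/(n_e·A·√(4πDt)) · exp(−(x−vt)²/(4Dt)), with n_e·A the pore (flow) area.
Plume center vt = 1.07 × 2820 = 3017.4 m, so the well at 3030 m is 12.6 m downgradient of the peak.
√(4πDt) = 30.99 m, giving peak height M/(n_e·A·√(4πDt)) = 0.276/(0.37 × 322 × 30.99) = 7.475e-05 kg/m³.
(x−vt)²/(4Dt) = (12.6)²/(4 × 0.0271 × 2820) = 0.5194; exp(−0.5194) = 0.5949.
C = 7.475e-05 × 0.5949 = 4.45e-05 kg/m³.

4.45e-05 kg/m³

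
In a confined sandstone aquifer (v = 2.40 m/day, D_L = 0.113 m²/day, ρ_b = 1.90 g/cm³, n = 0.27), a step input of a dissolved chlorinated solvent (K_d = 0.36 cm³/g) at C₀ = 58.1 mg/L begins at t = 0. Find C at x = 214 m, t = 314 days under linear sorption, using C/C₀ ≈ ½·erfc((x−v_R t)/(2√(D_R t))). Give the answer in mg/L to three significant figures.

Retardation factor R = 1 + ρ_b·K_d/n = 1 + 1.90 × 0.36/0.27 = 3.533.
Sorption retards both mechanisms: v_R = v/R = 0.6793 m/day, D_R = D/R = 0.03198 m²/day.
v_R·t = 0.6793 × 314 = 213.3002 m; 2√(D_R t) = 6.338 m; argument = (214 − 213.3002)/6.338 = 0.1104.
C = C₀ × ½·erfc(0.1104) = 58.1 × 0.4380 = 25.4 mg/L.

25.4 mg/L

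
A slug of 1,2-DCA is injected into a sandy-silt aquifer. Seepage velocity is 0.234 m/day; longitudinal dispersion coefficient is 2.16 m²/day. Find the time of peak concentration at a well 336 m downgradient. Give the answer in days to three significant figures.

1400 days

For the 1D instantaneous-source solution, setting ∂C/∂t = 0 at fixed x gives v²t² + 2Dt − x² = 0, so t = (√(D² + v²x²) − D)/v².
√(D² + v²x²) = √(2.16² + 0.234² × 336²) = 78.65; v² = 0.054756.
t = (78.65 − 2.16)/0.054756 = 1400 days (vs. the pure-advection estimate x/v = 1440 d).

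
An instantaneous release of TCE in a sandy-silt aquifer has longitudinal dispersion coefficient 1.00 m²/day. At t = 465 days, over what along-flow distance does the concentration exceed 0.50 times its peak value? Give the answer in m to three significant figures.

The plume is Gaussian with σ = √(2Dt) = √(2 × 1.00 × 465) = 30.50 m.
C/C_peak = exp(−Δx²/(2σ²)) = 0.50 ⇒ Δx = σ·√(−2 ln 0.50) = 30.50 × 1.177 = 35.90 m.
Width = 2Δx = 71.8 m.

71.8 m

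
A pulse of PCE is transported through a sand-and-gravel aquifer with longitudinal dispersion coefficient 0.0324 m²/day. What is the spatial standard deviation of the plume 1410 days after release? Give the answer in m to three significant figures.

Dispersive spreading gives a Gaussian with σ² = 2Dt; advection only shifts the center.
σ = √(2 × 0.0324 × 1410) = 9.56 m.

9.56 m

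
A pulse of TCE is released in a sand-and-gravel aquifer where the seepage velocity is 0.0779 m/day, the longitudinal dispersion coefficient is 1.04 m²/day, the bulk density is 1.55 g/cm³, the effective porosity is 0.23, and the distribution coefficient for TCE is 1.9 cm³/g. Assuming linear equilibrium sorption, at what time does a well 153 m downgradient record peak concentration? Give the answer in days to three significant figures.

24800 days

Retardation factor R = 1 + ρ_b·K_d/n = 1 + 1.55 × 1.9/0.23 = 13.80.
Sorption retards both mechanisms: v_R = v/R = 0.005645 m/day, D_R = D/R = 0.07536 m²/day.
Peak time from v_R²t² + 2D_R t − x² = 0: t = (√(D_R² + v_R²x²) − D_R)/v_R².
√(D_R² + v_R²x²) = √(0.07536² + 0.005645² × 153²) = 0.8670; v_R² = 3.187e-05.
t = (0.8670 − 0.07536)/3.187e-05 = 24800 days.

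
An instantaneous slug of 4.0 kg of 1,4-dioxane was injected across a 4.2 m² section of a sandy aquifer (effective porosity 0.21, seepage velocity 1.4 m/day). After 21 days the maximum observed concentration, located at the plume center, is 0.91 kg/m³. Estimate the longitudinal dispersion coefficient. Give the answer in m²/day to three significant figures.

At the plume center C_max = M/(n_e·A·√(4πDt)), so D = M²/(4πt·(n_e·A·C_max)²).
n_e·A·C_max = 0.21 × 4.2 × 0.91 = 0.8026 kg/m.
D = 4.0²/(4π × 21 × 0.8026²) = 0.0941 m²/day.

0.0941 m²/day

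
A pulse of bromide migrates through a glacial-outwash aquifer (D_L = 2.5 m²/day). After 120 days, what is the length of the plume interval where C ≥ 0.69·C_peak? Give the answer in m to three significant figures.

42.2 m

The plume is Gaussian with σ = √(2Dt) = √(2 × 2.5 × 120) = 24.49 m.
C/C_peak = exp(−Δx²/(2σ²)) = 0.69 ⇒ Δx = σ·√(−2 ln 0.69) = 24.49 × 0.8615 = 21.10 m.
Width = 2Δx = 42.2 m.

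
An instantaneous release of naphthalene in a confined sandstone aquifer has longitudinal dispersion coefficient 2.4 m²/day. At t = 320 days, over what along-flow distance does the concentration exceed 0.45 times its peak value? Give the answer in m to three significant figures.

The plume is Gaussian with σ = √(2Dt) = √(2 × 2.4 × 320) = 39.19 m.
C/C_peak = exp(−Δx²/(2σ²)) = 0.45 ⇒ Δx = σ·√(−2 ln 0.45) = 39.19 × 1.264 = 49.54 m.
Width = 2Δx = 99.1 m.

99.1 m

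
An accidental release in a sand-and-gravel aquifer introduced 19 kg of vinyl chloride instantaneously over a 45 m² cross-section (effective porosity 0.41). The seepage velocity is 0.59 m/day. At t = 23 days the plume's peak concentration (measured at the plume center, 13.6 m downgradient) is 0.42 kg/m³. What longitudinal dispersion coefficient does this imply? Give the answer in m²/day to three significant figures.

0.0208 m²/day

At the plume center C_max = M/(n_e·A·√(4πDt)), so D = M²/(4πt·(n_e·A·C_max)²).
n_e·A·C_max = 0.41 × 45 × 0.42 = 7.749 kg/m.
D = 19²/(4π × 23 × 7.749²) = 0.0208 m²/day.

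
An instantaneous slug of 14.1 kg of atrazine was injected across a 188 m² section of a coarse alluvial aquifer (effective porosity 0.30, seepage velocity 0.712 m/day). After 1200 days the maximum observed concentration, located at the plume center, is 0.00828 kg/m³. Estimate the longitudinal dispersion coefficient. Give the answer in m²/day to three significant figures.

At the plume center C_max = M/(n_e·A·√(4πDt)), so D = M²/(4πt·(n_e·A·C_max)²).
n_e·A·C_max = 0.30 × 188 × 0.00828 = 0.4670 kg/m.
D = 14.1²/(4π × 1200 × 0.4670²) = 0.0605 m²/day.

0.0605 m²/day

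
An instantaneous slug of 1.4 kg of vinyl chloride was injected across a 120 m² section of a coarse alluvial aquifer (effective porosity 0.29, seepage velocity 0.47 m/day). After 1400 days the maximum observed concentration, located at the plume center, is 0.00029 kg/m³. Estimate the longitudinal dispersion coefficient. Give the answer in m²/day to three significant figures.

1.09 m²/day

At the plume center C_max = M/(n_e·A·√(4πDt)), so D = M²/(4πt·(n_e·A·C_max)²).
n_e·A·C_max = 0.29 × 120 × 0.00029 = 0.01009 kg/m.
D = 1.4²/(4π × 1400 × 0.01009²) = 1.09 m²/day.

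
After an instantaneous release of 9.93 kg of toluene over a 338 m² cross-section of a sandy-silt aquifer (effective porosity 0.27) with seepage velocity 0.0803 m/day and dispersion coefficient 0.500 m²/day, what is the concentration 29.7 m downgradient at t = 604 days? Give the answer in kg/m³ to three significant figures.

For an instantaneous plane source, C(x,t) = M/(n_e·A·√(4πDt)) · exp(−(x−vt)²/(4Dt)), with n_e·A the pore (flow) area.
Plume center vt = 0.0803 × 604 = 48.5012 m, so the well at 29.7 m is 18.8012 m upgradient of the peak.
√(4πDt) = 61.60 m, giving peak height M/(n_e·A·√(4πDt)) = 9.93/(0.27 × 338 × 61.60) = 0.001766 kg/m³.
(x−vt)²/(4Dt) = (-18.8012)²/(4 × 0.500 × 604) = 0.2926; exp(−0.2926) = 0.7463.
C = 0.001766 × 0.7463 = 0.00132 kg/m³.

0.00132 kg/m³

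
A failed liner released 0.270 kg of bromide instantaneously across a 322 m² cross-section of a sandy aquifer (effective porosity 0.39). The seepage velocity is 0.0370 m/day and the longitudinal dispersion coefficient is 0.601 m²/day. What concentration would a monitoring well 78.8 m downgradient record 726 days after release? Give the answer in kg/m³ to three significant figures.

6.19e-06 kg/m³

For an instantaneous plane source, C(x,t) = M/(n_e·A·√(4πDt)) · exp(−(x−vt)²/(4Dt)), with n_e·A the pore (flow) area.
Plume center vt = 0.0370 × 726 = 26.862 m, so the well at 78.8 m is 51.938 m downgradient of the peak.
√(4πDt) = 74.05 m, giving peak height M/(n_e·A·√(4πDt)) = 0.270/(0.39 × 322 × 74.05) = 2.903e-05 kg/m³.
(x−vt)²/(4Dt) = (51.938)²/(4 × 0.601 × 726) = 1.546; exp(−1.546) = 0.2131.
C = 2.903e-05 × 0.2131 = 6.19e-06 kg/m³.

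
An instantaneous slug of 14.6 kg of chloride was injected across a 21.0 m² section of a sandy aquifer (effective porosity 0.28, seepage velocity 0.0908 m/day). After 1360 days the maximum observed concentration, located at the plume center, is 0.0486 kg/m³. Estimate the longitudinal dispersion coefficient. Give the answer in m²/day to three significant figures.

0.153 m²/day

At the plume center C_max = M/(n_e·A·√(4πDt)), so D = M²/(4πt·(n_e·A·C_max)²).
n_e·A·C_max = 0.28 × 21.0 × 0.0486 = 0.2858 kg/m.
D = 14.6²/(4π × 1360 × 0.2858²) = 0.153 m²/day.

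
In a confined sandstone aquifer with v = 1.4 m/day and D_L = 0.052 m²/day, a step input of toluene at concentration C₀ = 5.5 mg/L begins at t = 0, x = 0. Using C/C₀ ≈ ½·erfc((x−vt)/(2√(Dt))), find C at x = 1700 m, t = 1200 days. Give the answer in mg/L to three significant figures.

For a continuous step input, C/C₀ ≈ ½·erfc((x−vt)/(2√(Dt))).
vt = 1.4 × 1200 = 1680 m and 2√(Dt) = 2√(0.052 × 1200) = 15.80 m.
Argument (x−vt)/(2√(Dt)) = (1700 − 1680)/15.80 = 1.266; ½·erfc(1.266) = 0.03670.
C = 5.5 × 0.03670 = 0.202 mg/L.

0.202 mg/L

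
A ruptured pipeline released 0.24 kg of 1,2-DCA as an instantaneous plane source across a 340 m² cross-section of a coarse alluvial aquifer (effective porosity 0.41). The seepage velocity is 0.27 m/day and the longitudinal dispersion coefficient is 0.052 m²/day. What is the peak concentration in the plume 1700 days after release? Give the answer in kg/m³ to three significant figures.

5.17e-05 kg/m³

The peak of an instantaneous 1D plume sits at x = vt; there the Gaussian factor is 1 and C_max = M/(n_e·A·√(4πDt)), where n_e·A is the pore area the mass is dissolved in.
√(4πDt) = √(4π × 0.052 × 1700) = 33.33 m, so C_max = 0.24/(0.41 × 340 × 33.33) = 5.17e-05 kg/m³.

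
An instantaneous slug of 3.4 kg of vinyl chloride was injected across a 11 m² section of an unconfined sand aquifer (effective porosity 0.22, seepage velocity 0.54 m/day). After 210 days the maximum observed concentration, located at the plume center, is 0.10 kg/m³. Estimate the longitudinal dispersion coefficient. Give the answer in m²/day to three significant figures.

At the plume center C_max = M/(n_e·A·√(4πDt)), so D = M²/(4πt·(n_e·A·C_max)²).
n_e·A·C_max = 0.22 × 11 × 0.10 = 0.2420 kg/m.
D = 3.4²/(4π × 210 × 0.2420²) = 0.0748 m²/day.

0.0748 m²/day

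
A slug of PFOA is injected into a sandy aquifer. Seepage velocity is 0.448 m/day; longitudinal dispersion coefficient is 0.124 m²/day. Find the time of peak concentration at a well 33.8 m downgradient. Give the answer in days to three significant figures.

74.8 days

For the 1D instantaneous-source solution, setting ∂C/∂t = 0 at fixed x gives v²t² + 2Dt − x² = 0, so t = (√(D² + v²x²) − D)/v².
√(D² + v²x²) = √(0.124² + 0.448² × 33.8²) = 15.14; v² = 0.200704.
t = (15.14 − 0.124)/0.200704 = 74.8 days (vs. the pure-advection estimate x/v = 75.4 d).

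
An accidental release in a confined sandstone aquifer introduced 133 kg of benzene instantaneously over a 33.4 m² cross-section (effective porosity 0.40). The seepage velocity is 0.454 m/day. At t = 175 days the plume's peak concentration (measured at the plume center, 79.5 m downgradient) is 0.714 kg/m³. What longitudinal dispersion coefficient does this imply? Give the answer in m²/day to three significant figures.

0.0884 m²/day

At the plume center C_max = M/(n_e·A·√(4πDt)), so D = M²/(4πt·(n_e·A·C_max)²).
n_e·A·C_max = 0.40 × 33.4 × 0.714 = 9.539 kg/m.
D = 133²/(4π × 175 × 9.539²) = 0.0884 m²/day.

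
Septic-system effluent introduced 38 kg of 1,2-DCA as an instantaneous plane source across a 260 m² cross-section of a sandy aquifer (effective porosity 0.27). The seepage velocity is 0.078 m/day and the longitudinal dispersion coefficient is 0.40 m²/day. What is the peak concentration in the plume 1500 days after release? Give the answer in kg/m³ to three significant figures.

0.00623 kg/m³

The peak of an instantaneous 1D plume sits at x = vt; there the Gaussian factor is 1 and C_max = M/(n_e·A·√(4πDt)), where n_e·A is the pore area the mass is dissolved in.
√(4πDt) = √(4π × 0.40 × 1500) = 86.83 m, so C_max = 38/(0.27 × 260 × 86.83) = 0.00623 kg/m³.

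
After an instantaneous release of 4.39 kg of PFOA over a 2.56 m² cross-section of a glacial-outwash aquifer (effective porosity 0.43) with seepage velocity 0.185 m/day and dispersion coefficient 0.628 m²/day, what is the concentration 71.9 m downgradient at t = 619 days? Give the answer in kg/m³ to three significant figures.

0.0177 kg/m³

For an instantaneous plane source, C(x,t) = M/(n_e·A·√(4πDt)) · exp(−(x−vt)²/(4Dt)), with n_e·A the pore (flow) area.
Plume center vt = 0.185 × 619 = 114.515 m, so the well at 71.9 m is 42.615 m upgradient of the peak.
√(4πDt) = 69.89 m, giving peak height M/(n_e·A·√(4πDt)) = 4.39/(0.43 × 2.56 × 69.89) = 0.05706 kg/m³.
(x−vt)²/(4Dt) = (-42.615)²/(4 × 0.628 × 619) = 1.168; exp(−1.168) = 0.3110.
C = 0.05706 × 0.3110 = 0.0177 kg/m³.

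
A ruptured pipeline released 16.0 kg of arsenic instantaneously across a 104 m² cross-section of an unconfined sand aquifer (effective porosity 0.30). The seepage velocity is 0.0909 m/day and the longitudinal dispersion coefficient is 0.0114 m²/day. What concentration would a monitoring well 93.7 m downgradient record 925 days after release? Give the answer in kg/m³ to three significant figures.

For an instantaneous plane source, C(x,t) = M/(n_e·A·√(4πDt)) · exp(−(x−vt)²/(4Dt)), with n_e·A the pore (flow) area.
Plume center vt = 0.0909 × 925 = 84.0825 m, so the well at 93.7 m is 9.6175 m downgradient of the peak.
√(4πDt) = 11.51 m, giving peak height M/(n_e·A·√(4πDt)) = 16.0/(0.30 × 104 × 11.51) = 0.04455 kg/m³.
(x−vt)²/(4Dt) = (9.6175)²/(4 × 0.0114 × 925) = 2.193; exp(−2.193) = 0.1116.
C = 0.04455 × 0.1116 = 0.00497 kg/m³.

0.00497 kg/m³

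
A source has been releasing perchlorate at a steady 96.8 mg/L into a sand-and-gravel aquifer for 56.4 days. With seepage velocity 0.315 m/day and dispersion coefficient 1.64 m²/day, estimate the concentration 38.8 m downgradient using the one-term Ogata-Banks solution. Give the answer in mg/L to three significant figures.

5.90 mg/L

For a continuous step input, C/C₀ ≈ ½·erfc((x−vt)/(2√(Dt))).
vt = 0.315 × 56.4 = 17.766 m and 2√(Dt) = 2√(1.64 × 56.4) = 19.23 m.
Argument (x−vt)/(2√(Dt)) = (38.8 − 17.766)/19.23 = 1.094; ½·erfc(1.094) = 0.06091.
C = 96.8 × 0.06091 = 5.90 mg/L.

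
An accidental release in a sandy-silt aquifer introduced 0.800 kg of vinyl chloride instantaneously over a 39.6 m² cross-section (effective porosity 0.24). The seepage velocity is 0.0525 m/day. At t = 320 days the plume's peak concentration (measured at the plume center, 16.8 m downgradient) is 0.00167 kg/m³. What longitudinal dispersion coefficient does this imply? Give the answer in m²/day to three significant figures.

At the plume center C_max = M/(n_e·A·√(4πDt)), so D = M²/(4πt·(n_e·A·C_max)²).
n_e·A·C_max = 0.24 × 39.6 × 0.00167 = 0.01587 kg/m.
D = 0.800²/(4π × 320 × 0.01587²) = 0.632 m²/day.

0.632 m²/day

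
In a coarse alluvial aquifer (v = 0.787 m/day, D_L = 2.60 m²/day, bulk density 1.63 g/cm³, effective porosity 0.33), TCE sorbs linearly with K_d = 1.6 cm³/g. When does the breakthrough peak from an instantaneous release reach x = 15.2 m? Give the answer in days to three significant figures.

139 days

Retardation factor R = 1 + ρ_b·K_d/n = 1 + 1.63 × 1.6/0.33 = 8.903.
Sorption retards both mechanisms: v_R = v/R = 0.08840 m/day, D_R = D/R = 0.2920 m²/day.
Peak time from v_R²t² + 2D_R t − x² = 0: t = (√(D_R² + v_R²x²) − D_R)/v_R².
√(D_R² + v_R²x²) = √(0.2920² + 0.08840² × 15.2²) = 1.375; v_R² = 0.007815.
t = (1.375 − 0.2920)/0.007815 = 139 days.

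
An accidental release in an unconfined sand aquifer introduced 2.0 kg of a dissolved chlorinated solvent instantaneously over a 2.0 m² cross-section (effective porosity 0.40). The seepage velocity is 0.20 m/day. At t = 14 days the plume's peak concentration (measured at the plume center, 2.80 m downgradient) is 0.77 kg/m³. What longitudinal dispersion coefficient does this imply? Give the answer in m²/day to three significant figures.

0.0599 m²/day

At the plume center C_max = M/(n_e·A·√(4πDt)), so D = M²/(4πt·(n_e·A·C_max)²).
n_e·A·C_max = 0.40 × 2.0 × 0.77 = 0.6160 kg/m.
D = 2.0²/(4π × 14 × 0.6160²) = 0.0599 m²/day.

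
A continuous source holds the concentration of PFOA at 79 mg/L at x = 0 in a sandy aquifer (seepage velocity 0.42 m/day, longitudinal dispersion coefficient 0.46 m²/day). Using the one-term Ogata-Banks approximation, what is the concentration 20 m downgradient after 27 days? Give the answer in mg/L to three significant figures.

3.25 mg/L

For a continuous step input, C/C₀ ≈ ½·erfc((x−vt)/(2√(Dt))).
vt = 0.42 × 27 = 11.34 m and 2√(Dt) = 2√(0.46 × 27) = 7.048 m.
Argument (x−vt)/(2√(Dt)) = (20 − 11.34)/7.048 = 1.229; ½·erfc(1.229) = 0.04110.
C = 79 × 0.04110 = 3.25 mg/L.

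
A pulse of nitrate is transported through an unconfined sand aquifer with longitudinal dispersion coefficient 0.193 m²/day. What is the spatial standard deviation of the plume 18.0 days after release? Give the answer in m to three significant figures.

Dispersive spreading gives a Gaussian with σ² = 2Dt; advection only shifts the center.
σ = √(2 × 0.193 × 18.0) = 2.64 m.

2.64 m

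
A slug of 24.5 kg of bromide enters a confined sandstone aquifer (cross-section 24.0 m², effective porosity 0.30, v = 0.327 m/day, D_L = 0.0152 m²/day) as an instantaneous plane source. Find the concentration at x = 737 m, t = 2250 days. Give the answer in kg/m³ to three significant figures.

0.162 kg/m³

For an instantaneous plane source, C(x,t) = M/(n_e·A·√(4πDt)) · exp(−(x−vt)²/(4Dt)), with n_e·A the pore (flow) area.
Plume center vt = 0.327 × 2250 = 735.75 m, so the well at 737 m is 1.25 m downgradient of the peak.
√(4πDt) = 20.73 m, giving peak height M/(n_e·A·√(4πDt)) = 24.5/(0.30 × 24.0 × 20.73) = 0.1641 kg/m³.
(x−vt)²/(4Dt) = (1.25)²/(4 × 0.0152 × 2250) = 0.01142; exp(−0.01142) = 0.9886.
C = 0.1641 × 0.9886 = 0.162 kg/m³.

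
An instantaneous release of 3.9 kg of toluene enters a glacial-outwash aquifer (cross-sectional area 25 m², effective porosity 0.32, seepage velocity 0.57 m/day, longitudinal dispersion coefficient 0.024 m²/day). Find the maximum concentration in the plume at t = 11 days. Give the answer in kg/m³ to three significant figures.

0.268 kg/m³

The peak of an instantaneous 1D plume sits at x = vt; there the Gaussian factor is 1 and C_max = M/(n_e·A·√(4πDt)), where n_e·A is the pore area the mass is dissolved in.
√(4πDt) = √(4π × 0.024 × 11) = 1.821 m, so C_max = 3.9/(0.32 × 25 × 1.821) = 0.268 kg/m³.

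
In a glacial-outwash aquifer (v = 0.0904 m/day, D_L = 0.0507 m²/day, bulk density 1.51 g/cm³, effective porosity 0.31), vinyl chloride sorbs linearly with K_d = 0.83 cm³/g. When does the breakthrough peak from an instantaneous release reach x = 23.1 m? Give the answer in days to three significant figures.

1260 days

Retardation factor R = 1 + ρ_b·K_d/n = 1 + 1.51 × 0.83/0.31 = 5.043.
Sorption retards both mechanisms: v_R = v/R = 0.01793 m/day, D_R = D/R = 0.01005 m²/day.
Peak time from v_R²t² + 2D_R t − x² = 0: t = (√(D_R² + v_R²x²) − D_R)/v_R².
√(D_R² + v_R²x²) = √(0.01005² + 0.01793² × 23.1²) = 0.4143; v_R² = 0.0003215.
t = (0.4143 − 0.01005)/0.0003215 = 1260 days.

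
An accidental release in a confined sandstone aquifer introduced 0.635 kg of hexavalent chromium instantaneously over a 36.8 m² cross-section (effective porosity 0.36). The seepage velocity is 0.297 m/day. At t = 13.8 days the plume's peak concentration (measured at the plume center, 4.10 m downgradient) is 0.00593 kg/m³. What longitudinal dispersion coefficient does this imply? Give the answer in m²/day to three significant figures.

0.377 m²/day

At the plume center C_max = M/(n_e·A·√(4πDt)), so D = M²/(4πt·(n_e·A·C_max)²).
n_e·A·C_max = 0.36 × 36.8 × 0.00593 = 0.07856 kg/m.
D = 0.635²/(4π × 13.8 × 0.07856²) = 0.377 m²/day.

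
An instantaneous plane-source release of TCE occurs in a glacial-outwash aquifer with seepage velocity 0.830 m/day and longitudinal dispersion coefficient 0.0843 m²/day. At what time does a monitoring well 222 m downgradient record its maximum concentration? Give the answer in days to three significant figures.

For the 1D instantaneous-source solution, setting ∂C/∂t = 0 at fixed x gives v²t² + 2Dt − x² = 0, so t = (√(D² + v²x²) − D)/v².
√(D² + v²x²) = √(0.0843² + 0.830² × 222²) = 184.3; v² = 0.6889.
t = (184.3 − 0.0843)/0.6889 = 267 days (vs. the pure-advection estimate x/v = 267 d).

267 days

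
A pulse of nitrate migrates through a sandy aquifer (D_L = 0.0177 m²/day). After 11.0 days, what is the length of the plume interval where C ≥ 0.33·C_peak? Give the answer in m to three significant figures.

1.86 m

The plume is Gaussian with σ = √(2Dt) = √(2 × 0.0177 × 11.0) = 0.6240 m.
C/C_peak = exp(−Δx²/(2σ²)) = 0.33 ⇒ Δx = σ·√(−2 ln 0.33) = 0.6240 × 1.489 = 0.9291 m.
Width = 2Δx = 1.86 m.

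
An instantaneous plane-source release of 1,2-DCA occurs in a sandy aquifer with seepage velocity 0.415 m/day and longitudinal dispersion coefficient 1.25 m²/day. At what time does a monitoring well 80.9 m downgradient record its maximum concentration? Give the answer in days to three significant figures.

188 days

For the 1D instantaneous-source solution, setting ∂C/∂t = 0 at fixed x gives v²t² + 2Dt − x² = 0, so t = (√(D² + v²x²) − D)/v².
√(D² + v²x²) = √(1.25² + 0.415² × 80.9²) = 33.60; v² = 0.172225.
t = (33.60 − 1.25)/0.172225 = 188 days (vs. the pure-advection estimate x/v = 195 d).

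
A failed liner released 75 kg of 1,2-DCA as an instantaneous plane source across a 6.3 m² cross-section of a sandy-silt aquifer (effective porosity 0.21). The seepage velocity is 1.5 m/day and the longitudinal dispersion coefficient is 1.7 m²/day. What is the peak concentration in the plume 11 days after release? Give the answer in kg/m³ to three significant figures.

3.70 kg/m³

The peak of an instantaneous 1D plume sits at x = vt; there the Gaussian factor is 1 and C_max = M/(n_e·A·√(4πDt)), where n_e·A is the pore area the mass is dissolved in.
√(4πDt) = √(4π × 1.7 × 11) = 15.33 m, so C_max = 75/(0.21 × 6.3 × 15.33) = 3.70 kg/m³.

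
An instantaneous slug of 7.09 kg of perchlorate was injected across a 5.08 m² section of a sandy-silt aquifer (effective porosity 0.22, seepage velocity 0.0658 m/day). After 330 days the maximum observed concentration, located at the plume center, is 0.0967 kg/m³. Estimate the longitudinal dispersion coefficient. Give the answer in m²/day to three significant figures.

1.04 m²/day

At the plume center C_max = M/(n_e·A·√(4πDt)), so D = M²/(4πt·(n_e·A·C_max)²).
n_e·A·C_max = 0.22 × 5.08 × 0.0967 = 0.1081 kg/m.
D = 7.09²/(4π × 330 × 0.1081²) = 1.04 m²/day.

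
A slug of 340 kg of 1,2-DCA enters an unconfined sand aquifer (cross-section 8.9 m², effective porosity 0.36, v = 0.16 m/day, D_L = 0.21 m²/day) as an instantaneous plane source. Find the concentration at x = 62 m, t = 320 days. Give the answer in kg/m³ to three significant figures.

For an instantaneous plane source, C(x,t) = M/(n_e·A·√(4πDt)) · exp(−(x−vt)²/(4Dt)), with n_e·A the pore (flow) area.
Plume center vt = 0.16 × 320 = 51.2 m, so the well at 62 m is 10.8 m downgradient of the peak.
√(4πDt) = 29.06 m, giving peak height M/(n_e·A·√(4πDt)) = 340/(0.36 × 8.9 × 29.06) = 3.652 kg/m³.
(x−vt)²/(4Dt) = (10.8)²/(4 × 0.21 × 320) = 0.4339; exp(−0.4339) = 0.6480.
C = 3.652 × 0.6480 = 2.37 kg/m³.

2.37 kg/m³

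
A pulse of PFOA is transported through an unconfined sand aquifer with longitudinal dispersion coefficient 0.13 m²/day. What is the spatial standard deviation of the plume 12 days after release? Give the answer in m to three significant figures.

Dispersive spreading gives a Gaussian with σ² = 2Dt; advection only shifts the center.
σ = √(2 × 0.13 × 12) = 1.77 m.

1.77 m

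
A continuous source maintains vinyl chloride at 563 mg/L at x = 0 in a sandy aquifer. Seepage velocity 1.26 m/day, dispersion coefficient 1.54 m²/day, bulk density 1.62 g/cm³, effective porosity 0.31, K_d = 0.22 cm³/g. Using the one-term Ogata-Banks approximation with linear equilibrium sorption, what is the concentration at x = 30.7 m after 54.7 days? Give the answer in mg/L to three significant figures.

316 mg/L

Retardation factor R = 1 + ρ_b·K_d/n = 1 + 1.62 × 0.22/0.31 = 2.150.
Sorption retards both mechanisms: v_R = v/R = 0.5860 m/day, D_R = D/R = 0.7163 m²/day.
v_R·t = 0.5860 × 54.7 = 32.0542 m; 2√(D_R t) = 12.52 m; argument = (30.7 − 32.0542)/12.52 = -0.1082.
C = C₀ × ½·erfc(-0.1082) = 563 × 0.5608 = 316 mg/L.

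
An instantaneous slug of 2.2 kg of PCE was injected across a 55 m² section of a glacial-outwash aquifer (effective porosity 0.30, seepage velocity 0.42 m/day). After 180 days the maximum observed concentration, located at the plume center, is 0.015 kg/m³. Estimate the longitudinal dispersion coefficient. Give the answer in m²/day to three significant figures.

At the plume center C_max = M/(n_e·A·√(4πDt)), so D = M²/(4πt·(n_e·A·C_max)²).
n_e·A·C_max = 0.30 × 55 × 0.015 = 0.2475 kg/m.
D = 2.2²/(4π × 180 × 0.2475²) = 0.0349 m²/day.

0.0349 m²/day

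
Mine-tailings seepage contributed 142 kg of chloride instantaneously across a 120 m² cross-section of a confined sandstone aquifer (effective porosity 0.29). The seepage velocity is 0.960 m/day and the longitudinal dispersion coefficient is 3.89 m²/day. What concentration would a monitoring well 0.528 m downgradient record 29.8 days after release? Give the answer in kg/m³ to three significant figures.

For an instantaneous plane source, C(x,t) = M/(n_e·A·√(4πDt)) · exp(−(x−vt)²/(4Dt)), with n_e·A the pore (flow) area.
Plume center vt = 0.960 × 29.8 = 28.608 m, so the well at 0.528 m is 28.08 m upgradient of the peak.
√(4πDt) = 38.17 m, giving peak height M/(n_e·A·√(4πDt)) = 142/(0.29 × 120 × 38.17) = 0.1069 kg/m³.
(x−vt)²/(4Dt) = (-28.08)²/(4 × 3.89 × 29.8) = 1.700; exp(−1.700) = 0.1827.
C = 0.1069 × 0.1827 = 0.0195 kg/m³.

0.0195 kg/m³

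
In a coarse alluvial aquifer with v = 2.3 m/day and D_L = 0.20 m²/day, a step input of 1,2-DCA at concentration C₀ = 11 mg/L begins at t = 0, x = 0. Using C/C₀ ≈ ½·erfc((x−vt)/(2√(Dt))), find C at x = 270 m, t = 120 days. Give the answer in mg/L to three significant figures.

For a continuous step input, C/C₀ ≈ ½·erfc((x−vt)/(2√(Dt))).
vt = 2.3 × 120 = 276 m and 2√(Dt) = 2√(0.20 × 120) = 9.798 m.
Argument (x−vt)/(2√(Dt)) = (270 − 276)/9.798 = -0.6124; ½·erfc(-0.6124) = 0.8068.
C = 11 × 0.8068 = 8.87 mg/L.

8.87 mg/L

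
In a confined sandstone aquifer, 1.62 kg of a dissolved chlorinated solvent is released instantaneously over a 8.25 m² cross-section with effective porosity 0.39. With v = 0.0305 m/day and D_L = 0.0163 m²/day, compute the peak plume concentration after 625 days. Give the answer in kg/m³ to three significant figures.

The peak of an instantaneous 1D plume sits at x = vt; there the Gaussian factor is 1 and C_max = M/(n_e·A·√(4πDt)), where n_e·A is the pore area the mass is dissolved in.
√(4πDt) = √(4π × 0.0163 × 625) = 11.31 m, so C_max = 1.62/(0.39 × 8.25 × 11.31) = 0.0445 kg/m³.

0.0445 kg/m³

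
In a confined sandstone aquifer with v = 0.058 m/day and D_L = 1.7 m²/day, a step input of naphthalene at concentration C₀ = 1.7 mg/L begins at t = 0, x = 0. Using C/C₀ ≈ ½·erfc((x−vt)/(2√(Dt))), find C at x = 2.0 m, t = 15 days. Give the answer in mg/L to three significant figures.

0.743 mg/L

For a continuous step input, C/C₀ ≈ ½·erfc((x−vt)/(2√(Dt))).
vt = 0.058 × 15 = 0.87 m and 2√(Dt) = 2√(1.7 × 15) = 10.10 m.
Argument (x−vt)/(2√(Dt)) = (2.0 − 0.87)/10.10 = 0.1119; ½·erfc(0.1119) = 0.4371.
C = 1.7 × 0.4371 = 0.743 mg/L.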